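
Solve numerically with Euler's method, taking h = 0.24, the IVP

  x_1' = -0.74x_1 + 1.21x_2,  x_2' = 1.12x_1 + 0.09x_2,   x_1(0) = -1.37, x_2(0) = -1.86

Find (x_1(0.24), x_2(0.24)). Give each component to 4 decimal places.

Euler on (x_1,x_2): x_1_{n+1} = x_1_n + h·x_1', x_2_{n+1} = x_2_n + h·x_2'.
0.000000: (-1.370000, -1.860000); f=(-1.236800, -1.701800) → (-1.666832, -2.268432)
(x_1(0.24), x_2(0.24)) ≈ (-1.6668, -2.2684)

-1.6668, -2.2684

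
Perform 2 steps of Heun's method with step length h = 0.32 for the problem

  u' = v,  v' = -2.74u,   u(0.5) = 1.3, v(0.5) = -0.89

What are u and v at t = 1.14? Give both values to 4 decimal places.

0.1064, -2.3680

Heun on (u,v): k1 = f(t_n, state_n); k2 = f(t_n + h, state_n + h·k1); state_{n+1} = state_n + (h/2)·(k1 + k2).
0.500000: (1.300000, -0.890000)
  k1 = (-0.890000, -3.562000)
  predictor → (1.015200, -2.029840)
  k2 = (-2.029840, -2.781648)
  → (0.832826, -1.904984)
0.820000: (0.832826, -1.904984)
  k1 = (-1.904984, -2.281942)
  predictor → (0.223231, -2.635205)
  k2 = (-2.635205, -0.611652)
  → (0.106395, -2.367959)
(u(1.14), v(1.14)) ≈ (0.1064, -2.3680)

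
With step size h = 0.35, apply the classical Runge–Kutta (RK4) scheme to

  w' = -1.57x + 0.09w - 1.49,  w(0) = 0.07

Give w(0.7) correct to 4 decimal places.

-1.3949

RK4: k1 = f(x_n, w_n); k2 = f(x_n + h/2, w_n + (h/2)·k1); k3 = f(x_n + h/2, w_n + (h/2)·k2); k4 = f(x_n + h, w_n + h·k3); w_{n+1} = w_n + (h/6)·(k1 + 2k2 + 2k3 + k4).
x=0.000000, w=0.070000:
  k1 = f(0.000000, 0.070000) = -1.483700
  k2 = f(0.175000, -0.189647) = -1.781818
  k3 = f(0.175000, -0.241818) = -1.786514
  k4 = f(0.350000, -0.555280) = -2.089475
  w ← 0.070000 + (0.35/6)·(k1 + 2k2 + 2k3 + k4) = -0.554741
x=0.350000, w=-0.554741:
  k1 = f(0.350000, -0.554741) = -2.089427
  k2 = f(0.525000, -0.920390) = -2.397085
  k3 = f(0.525000, -0.974231) = -2.401931
  k4 = f(0.700000, -1.395416) = -2.714587
  w ← -0.554741 + (0.35/6)·(k1 + 2k2 + 2k3 + k4) = -1.394860
w(0.7) ≈ -1.3949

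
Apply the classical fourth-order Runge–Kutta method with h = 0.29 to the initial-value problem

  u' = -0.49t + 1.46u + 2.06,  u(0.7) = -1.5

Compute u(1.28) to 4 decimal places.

-2.0430

RK4: k1 = f(t_n, u_n); k2 = f(t_n + h/2, u_n + (h/2)·k1); k3 = f(t_n + h/2, u_n + (h/2)·k2); k4 = f(t_n + h, u_n + h·k3); u_{n+1} = u_n + (h/6)·(k1 + 2k2 + 2k3 + k4).
t=0.700000, u=-1.500000:
  k1 = f(0.700000, -1.500000) = -0.473000
  k2 = f(0.845000, -1.568585) = -0.644184
  k3 = f(0.845000, -1.593407) = -0.680424
  k4 = f(0.990000, -1.697323) = -0.903191
  u ← -1.500000 + (0.29/6)·(k1 + 2k2 + 2k3 + k4) = -1.694561
t=0.990000, u=-1.694561:
  k1 = f(0.990000, -1.694561) = -0.899160
  k2 = f(1.135000, -1.824939) = -1.160562
  k3 = f(1.135000, -1.862843) = -1.215900
  k4 = f(1.280000, -2.047172) = -1.556072
  u ← -1.694561 + (0.29/6)·(k1 + 2k2 + 2k3 + k4) = -2.042956
u(1.28) ≈ -2.0430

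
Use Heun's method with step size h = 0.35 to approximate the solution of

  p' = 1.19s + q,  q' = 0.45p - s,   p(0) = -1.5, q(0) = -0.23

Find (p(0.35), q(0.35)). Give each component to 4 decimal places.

-1.5490, -0.5338

Heun on (p,q): k1 = f(s_n, state_n); k2 = f(s_n + h, state_n + h·k1); state_{n+1} = state_n + (h/2)·(k1 + k2).
0.000000: (-1.500000, -0.230000)
  k1 = (-0.230000, -0.675000)
  predictor → (-1.580500, -0.466250)
  k2 = (-0.049750, -1.061225)
  → (-1.548956, -0.533839)
(p(0.35), q(0.35)) ≈ (-1.5490, -0.5338)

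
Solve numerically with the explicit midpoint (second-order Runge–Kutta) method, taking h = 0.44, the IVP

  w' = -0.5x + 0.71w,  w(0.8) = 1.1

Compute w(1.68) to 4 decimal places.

1.3315

Midpoint: k1 = f(x_n, w_n); k2 = f(x_n + h/2, w_n + (h/2)·k1); w_{n+1} = w_n + h·k2.
x=0.800000, w=1.100000:
  k1 = f(0.800000, 1.100000) = 0.381000
  k2 = f(1.020000, 1.183820) = 0.330512
  w ← 1.100000 + 0.44·0.330512 = 1.245425
x=1.240000, w=1.245425:
  k1 = f(1.240000, 1.245425) = 0.264252
  k2 = f(1.460000, 1.303561) = 0.195528
  w ← 1.245425 + 0.44·0.195528 = 1.331458
w(1.68) ≈ 1.3315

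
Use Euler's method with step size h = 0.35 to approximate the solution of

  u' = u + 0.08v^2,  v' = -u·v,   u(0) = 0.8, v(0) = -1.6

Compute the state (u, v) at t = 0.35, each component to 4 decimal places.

1.1517, -1.1520

Euler on (u,v): u_{n+1} = u_n + h·u', v_{n+1} = v_n + h·v'.
0.000000: (0.800000, -1.600000); f=(1.004800, 1.280000) → (1.151680, -1.152000)
(u(0.35), v(0.35)) ≈ (1.1517, -1.1520)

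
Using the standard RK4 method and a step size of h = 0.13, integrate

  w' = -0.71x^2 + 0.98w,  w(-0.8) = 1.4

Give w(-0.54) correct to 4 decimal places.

1.7092

RK4: k1 = f(x_n, w_n); k2 = f(x_n + h/2, w_n + (h/2)·k1); k3 = f(x_n + h/2, w_n + (h/2)·k2); k4 = f(x_n + h, w_n + h·k3); w_{n+1} = w_n + (h/6)·(k1 + 2k2 + 2k3 + k4).
x=-0.800000, w=1.400000:
  k1 = f(-0.800000, 1.400000) = 0.917600
  k2 = f(-0.735000, 1.459644) = 1.046891
  k3 = f(-0.735000, 1.468048) = 1.055127
  k4 = f(-0.670000, 1.537167) = 1.187704
  w ← 1.400000 + (0.13/6)·(k1 + 2k2 + 2k3 + k4) = 1.536702
x=-0.670000, w=1.536702:
  k1 = f(-0.670000, 1.536702) = 1.187249
  k2 = f(-0.605000, 1.613874) = 1.321718
  k3 = f(-0.605000, 1.622614) = 1.330284
  k4 = f(-0.540000, 1.709639) = 1.468411
  w ← 1.536702 + (0.13/6)·(k1 + 2k2 + 2k3 + k4) = 1.709162
w(-0.54) ≈ 1.7092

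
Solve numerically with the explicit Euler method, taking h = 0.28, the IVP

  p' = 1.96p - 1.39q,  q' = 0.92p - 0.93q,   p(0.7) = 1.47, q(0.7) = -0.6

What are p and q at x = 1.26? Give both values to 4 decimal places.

3.9132, 0.5985

Euler on (p,q): p_{n+1} = p_n + h·p', q_{n+1} = q_n + h·q'.
0.700000: (1.470000, -0.600000); f=(3.715200, 1.910400) → (2.510256, -0.065088)
0.980000: (2.510256, -0.065088); f=(5.010574, 2.369967) → (3.913217, 0.598503)
(p(1.26), q(1.26)) ≈ (3.9132, 0.5985)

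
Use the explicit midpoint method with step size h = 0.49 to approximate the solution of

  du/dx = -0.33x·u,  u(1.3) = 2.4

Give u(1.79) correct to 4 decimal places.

Midpoint: k1 = f(x_n, u_n); k2 = f(x_n + h/2, u_n + (h/2)·k1); u_{n+1} = u_n + h·k2.
x=1.300000, u=2.400000:
  k1 = f(1.300000, 2.400000) = -1.029600
  k2 = f(1.545000, 2.147748) = -1.095029
  u ← 2.400000 + 0.49·(-1.095029) = 1.863436
u(1.79) ≈ 1.8634

1.8634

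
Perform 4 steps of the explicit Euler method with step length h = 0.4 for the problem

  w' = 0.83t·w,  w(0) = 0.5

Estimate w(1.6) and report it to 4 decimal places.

Euler: w_{n+1} = w_n + h·f(t_n, w_n).
t=0.000000, w=0.500000: f=0.000000 → w ← 0.500000 + 0.4·0.000000 = 0.500000
t=0.400000, w=0.500000: f=0.166000 → w ← 0.500000 + 0.4·0.166000 = 0.566400
t=0.800000, w=0.566400: f=0.376090 → w ← 0.566400 + 0.4·0.376090 = 0.716836
t=1.200000, w=0.716836: f=0.713968 → w ← 0.716836 + 0.4·0.713968 = 1.002423
w(1.6) ≈ 1.0024

1.0024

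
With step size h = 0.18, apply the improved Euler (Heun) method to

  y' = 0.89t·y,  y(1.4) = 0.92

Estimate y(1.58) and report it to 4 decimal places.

Heun: k1 = f(t_n, y_n); k2 = f(t_n + h, y_n + h·k1); y_{n+1} = y_n + (h/2)·(k1 + k2).
t=1.400000, y=0.920000:
  k1 = f(1.400000, 0.920000) = 1.146320
  k2 = f(1.580000, 1.126338) = 1.583856
  y ← 0.920000 + (0.18/2)·(1.146320 + 1.583856) = 1.165716
y(1.58) ≈ 1.1657

1.1657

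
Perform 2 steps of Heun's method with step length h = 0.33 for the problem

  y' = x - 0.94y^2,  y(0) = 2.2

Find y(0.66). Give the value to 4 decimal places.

1.1483

Heun: k1 = f(x_n, y_n); k2 = f(x_n + h, y_n + h·k1); y_{n+1} = y_n + (h/2)·(k1 + k2).
x=0.000000, y=2.200000:
  k1 = f(0.000000, 2.200000) = -4.549600
  k2 = f(0.330000, 0.698632) = -0.128801
  y ← 2.200000 + (0.33/2)·(-4.549600 + (-0.128801)) = 1.428064
x=0.330000, y=1.428064:
  k1 = f(0.330000, 1.428064) = -1.587004
  k2 = f(0.660000, 0.904352) = -0.108782
  y ← 1.428064 + (0.33/2)·(-1.587004 + (-0.108782)) = 1.148259
y(0.66) ≈ 1.1483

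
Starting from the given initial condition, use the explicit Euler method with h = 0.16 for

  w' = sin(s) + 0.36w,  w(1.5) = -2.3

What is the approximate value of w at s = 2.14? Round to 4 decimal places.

-2.1997

Euler: w_{n+1} = w_n + h·f(s_n, w_n).
s=1.500000, w=-2.300000: f=0.169495 → w ← -2.300000 + 0.16·0.169495 = -2.272881
s=1.660000, w=-2.272881: f=0.177787 → w ← -2.272881 + 0.16·0.177787 = -2.244435
s=1.820000, w=-2.244435: f=0.161113 → w ← -2.244435 + 0.16·0.161113 = -2.218657
s=1.980000, w=-2.218657: f=0.118721 → w ← -2.218657 + 0.16·0.118721 = -2.199661
w(2.14) ≈ -2.1997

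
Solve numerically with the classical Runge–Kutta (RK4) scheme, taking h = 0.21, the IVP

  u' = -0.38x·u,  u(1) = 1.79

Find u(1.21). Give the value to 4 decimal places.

RK4: k1 = f(x_n, u_n); k2 = f(x_n + h/2, u_n + (h/2)·k1); k3 = f(x_n + h/2, u_n + (h/2)·k2); k4 = f(x_n + h, u_n + h·k3); u_{n+1} = u_n + (h/6)·(k1 + 2k2 + 2k3 + k4).
x=1.000000, u=1.790000:
  k1 = f(1.000000, 1.790000) = -0.680200
  k2 = f(1.105000, 1.718579) = -0.721631
  k3 = f(1.105000, 1.714229) = -0.719805
  k4 = f(1.210000, 1.638841) = -0.753539
  u ← 1.790000 + (0.21/6)·(k1 + 2k2 + 2k3 + k4) = 1.638919
u(1.21) ≈ 1.6389

1.6389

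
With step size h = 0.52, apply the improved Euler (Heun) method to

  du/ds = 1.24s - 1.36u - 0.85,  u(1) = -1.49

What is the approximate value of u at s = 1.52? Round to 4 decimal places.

-0.5101

Heun: k1 = f(s_n, u_n); k2 = f(s_n + h, u_n + h·k1); u_{n+1} = u_n + (h/2)·(k1 + k2).
s=1.000000, u=-1.490000:
  k1 = f(1.000000, -1.490000) = 2.416400
  k2 = f(1.520000, -0.233472) = 1.352322
  u ← -1.490000 + (0.52/2)·(2.416400 + 1.352322) = -0.510132
u(1.52) ≈ -0.5101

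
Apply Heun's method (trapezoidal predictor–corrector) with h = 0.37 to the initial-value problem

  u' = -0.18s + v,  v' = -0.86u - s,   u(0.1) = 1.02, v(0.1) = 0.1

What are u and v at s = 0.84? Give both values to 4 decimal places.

Heun on (u,v): k1 = f(s_n, state_n); k2 = f(s_n + h, state_n + h·k1); state_{n+1} = state_n + (h/2)·(k1 + k2).
0.100000: (1.020000, 0.100000)
  k1 = (0.082000, -0.977200)
  predictor → (1.050340, -0.261564)
  k2 = (-0.346164, -1.373292)
  → (0.971130, -0.334841)
0.470000: (0.971130, -0.334841)
  k1 = (-0.419441, -1.305172)
  predictor → (0.815936, -0.817755)
  k2 = (-0.968955, -1.541705)
  → (0.714276, -0.861513)
(u(0.84), v(0.84)) ≈ (0.7143, -0.8615)

0.7143, -0.8615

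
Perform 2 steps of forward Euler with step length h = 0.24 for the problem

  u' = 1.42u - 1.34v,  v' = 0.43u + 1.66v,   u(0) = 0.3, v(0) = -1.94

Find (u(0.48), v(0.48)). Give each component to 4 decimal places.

Euler on (u,v): u_{n+1} = u_n + h·u', v_{n+1} = v_n + h·v'.
0.000000: (0.300000, -1.940000); f=(3.025600, -3.091400) → (1.026144, -2.681936)
0.240000: (1.026144, -2.681936); f=(5.050919, -4.010772) → (2.238364, -3.644521)
(u(0.48), v(0.48)) ≈ (2.2384, -3.6445)

2.2384, -3.6445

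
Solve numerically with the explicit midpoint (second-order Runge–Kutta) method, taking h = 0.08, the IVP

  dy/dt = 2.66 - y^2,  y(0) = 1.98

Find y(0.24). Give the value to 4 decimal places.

Midpoint: k1 = f(t_n, y_n); k2 = f(t_n + h/2, y_n + (h/2)·k1); y_{n+1} = y_n + h·k2.
t=0.000000, y=1.980000:
  k1 = f(0.000000, 1.980000) = -1.260400
  k2 = f(0.040000, 1.929584) = -1.063294
  y ← 1.980000 + 0.08·(-1.063294) = 1.894936
t=0.080000, y=1.894936:
  k1 = f(0.080000, 1.894936) = -0.930784
  k2 = f(0.120000, 1.857705) = -0.791068
  y ← 1.894936 + 0.08·(-0.791068) = 1.831651
t=0.160000, y=1.831651:
  k1 = f(0.160000, 1.831651) = -0.694945
  k2 = f(0.200000, 1.803853) = -0.593886
  y ← 1.831651 + 0.08·(-0.593886) = 1.784140
y(0.24) ≈ 1.7841

1.7841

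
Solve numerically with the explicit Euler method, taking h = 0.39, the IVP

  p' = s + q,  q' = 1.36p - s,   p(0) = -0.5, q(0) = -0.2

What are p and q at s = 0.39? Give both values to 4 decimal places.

-0.5780, -0.4652

Euler on (p,q): p_{n+1} = p_n + h·p', q_{n+1} = q_n + h·q'.
0.000000: (-0.500000, -0.200000); f=(-0.200000, -0.680000) → (-0.578000, -0.465200)
(p(0.39), q(0.39)) ≈ (-0.5780, -0.4652)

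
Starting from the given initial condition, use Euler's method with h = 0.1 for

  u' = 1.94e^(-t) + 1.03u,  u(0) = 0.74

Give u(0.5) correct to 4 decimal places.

Euler: u_{n+1} = u_n + h·f(t_n, u_n).
t=0.000000, u=0.740000: f=2.702200 → u ← 0.740000 + 0.1·2.702200 = 1.010220
t=0.100000, u=1.010220: f=2.795911 → u ← 1.010220 + 0.1·2.795911 = 1.289811
t=0.200000, u=1.289811: f=2.916843 → u ← 1.289811 + 0.1·2.916843 = 1.581495
t=0.300000, u=1.581495: f=3.066128 → u ← 1.581495 + 0.1·3.066128 = 1.888108
t=0.400000, u=1.888108: f=3.245172 → u ← 1.888108 + 0.1·3.245172 = 2.212625
u(0.5) ≈ 2.2126

2.2126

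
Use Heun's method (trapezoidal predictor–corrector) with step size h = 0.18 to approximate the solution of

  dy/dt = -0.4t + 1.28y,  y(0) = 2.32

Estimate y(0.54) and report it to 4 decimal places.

Heun: k1 = f(t_n, y_n); k2 = f(t_n + h, y_n + h·k1); y_{n+1} = y_n + (h/2)·(k1 + k2).
t=0.000000, y=2.320000:
  k1 = f(0.000000, 2.320000) = 2.969600
  k2 = f(0.180000, 2.854528) = 3.581796
  y ← 2.320000 + (0.18/2)·(2.969600 + 3.581796) = 2.909626
t=0.180000, y=2.909626:
  k1 = f(0.180000, 2.909626) = 3.652321
  k2 = f(0.360000, 3.567043) = 4.421816
  y ← 2.909626 + (0.18/2)·(3.652321 + 4.421816) = 3.636298
t=0.360000, y=3.636298:
  k1 = f(0.360000, 3.636298) = 4.510461
  k2 = f(0.540000, 4.448181) = 5.477672
  y ← 3.636298 + (0.18/2)·(4.510461 + 5.477672) = 4.535230
y(0.54) ≈ 4.5352

4.5352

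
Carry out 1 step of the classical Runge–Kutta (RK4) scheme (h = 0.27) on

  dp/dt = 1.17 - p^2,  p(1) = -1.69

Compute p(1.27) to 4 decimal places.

-2.4818

RK4: k1 = f(t_n, p_n); k2 = f(t_n + h/2, p_n + (h/2)·k1); k3 = f(t_n + h/2, p_n + (h/2)·k2); k4 = f(t_n + h, p_n + h·k3); p_{n+1} = p_n + (h/6)·(k1 + 2k2 + 2k3 + k4).
t=1.000000, p=-1.690000:
  k1 = f(1.000000, -1.690000) = -1.686100
  k2 = f(1.135000, -1.917623) = -2.507280
  k3 = f(1.135000, -2.028483) = -2.944742
  k4 = f(1.270000, -2.485080) = -5.005625
  p ← -1.690000 + (0.27/6)·(k1 + 2k2 + 2k3 + k4) = -2.481810
p(1.27) ≈ -2.4818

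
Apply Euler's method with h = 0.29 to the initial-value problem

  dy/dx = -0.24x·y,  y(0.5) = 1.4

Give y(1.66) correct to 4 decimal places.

Euler: y_{n+1} = y_n + h·f(x_n, y_n).
x=0.500000, y=1.400000: f=-0.168000 → y ← 1.400000 + 0.29·(-0.168000) = 1.351280
x=0.790000, y=1.351280: f=-0.256203 → y ← 1.351280 + 0.29·(-0.256203) = 1.276981
x=1.080000, y=1.276981: f=-0.330994 → y ← 1.276981 + 0.29·(-0.330994) = 1.180993
x=1.370000, y=1.180993: f=-0.388311 → y ← 1.180993 + 0.29·(-0.388311) = 1.068383
y(1.66) ≈ 1.0684

1.0684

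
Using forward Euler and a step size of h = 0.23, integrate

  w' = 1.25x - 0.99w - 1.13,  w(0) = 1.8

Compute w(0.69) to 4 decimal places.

Euler: w_{n+1} = w_n + h·f(x_n, w_n).
x=0.000000, w=1.800000: f=-2.912000 → w ← 1.800000 + 0.23·(-2.912000) = 1.130240
x=0.230000, w=1.130240: f=-1.961438 → w ← 1.130240 + 0.23·(-1.961438) = 0.679109
x=0.460000, w=0.679109: f=-1.227318 → w ← 0.679109 + 0.23·(-1.227318) = 0.396826
w(0.69) ≈ 0.3968

0.3968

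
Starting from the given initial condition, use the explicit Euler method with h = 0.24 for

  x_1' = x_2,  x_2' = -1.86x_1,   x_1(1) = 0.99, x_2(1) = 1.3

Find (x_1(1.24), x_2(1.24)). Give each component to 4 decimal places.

Euler on (x_1,x_2): x_1_{n+1} = x_1_n + h·x_1', x_2_{n+1} = x_2_n + h·x_2'.
1.000000: (0.990000, 1.300000); f=(1.300000, -1.841400) → (1.302000, 0.858064)
(x_1(1.24), x_2(1.24)) ≈ (1.3020, 0.8581)

1.3020, 0.8581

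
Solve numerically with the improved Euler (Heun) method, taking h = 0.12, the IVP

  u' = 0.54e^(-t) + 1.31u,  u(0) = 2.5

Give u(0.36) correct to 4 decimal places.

4.2109

Heun: k1 = f(t_n, u_n); k2 = f(t_n + h, u_n + h·k1); u_{n+1} = u_n + (h/2)·(k1 + k2).
t=0.000000, u=2.500000:
  k1 = f(0.000000, 2.500000) = 3.815000
  k2 = f(0.120000, 2.957800) = 4.353655
  u ← 2.500000 + (0.12/2)·(3.815000 + 4.353655) = 2.990119
t=0.120000, u=2.990119:
  k1 = f(0.120000, 2.990119) = 4.395993
  k2 = f(0.240000, 3.517639) = 5.032885
  u ← 2.990119 + (0.12/2)·(4.395993 + 5.032885) = 3.555852
t=0.240000, u=3.555852:
  k1 = f(0.240000, 3.555852) = 5.082945
  k2 = f(0.360000, 4.165805) = 5.833950
  u ← 3.555852 + (0.12/2)·(5.082945 + 5.833950) = 4.210866
u(0.36) ≈ 4.2109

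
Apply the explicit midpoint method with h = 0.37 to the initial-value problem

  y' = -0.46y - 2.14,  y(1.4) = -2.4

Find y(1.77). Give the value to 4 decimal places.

Midpoint: k1 = f(t_n, y_n); k2 = f(t_n + h/2, y_n + (h/2)·k1); y_{n+1} = y_n + h·k2.
t=1.400000, y=-2.400000:
  k1 = f(1.400000, -2.400000) = -1.036000
  k2 = f(1.585000, -2.591660) = -0.947836
  y ← -2.400000 + 0.37·(-0.947836) = -2.750699
y(1.77) ≈ -2.7507

-2.7507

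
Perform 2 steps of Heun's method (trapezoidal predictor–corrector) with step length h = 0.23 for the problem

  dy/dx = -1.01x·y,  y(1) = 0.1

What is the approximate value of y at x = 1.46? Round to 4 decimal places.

Heun: k1 = f(x_n, y_n); k2 = f(x_n + h, y_n + h·k1); y_{n+1} = y_n + (h/2)·(k1 + k2).
x=1.000000, y=0.100000:
  k1 = f(1.000000, 0.100000) = -0.101000
  k2 = f(1.230000, 0.076770) = -0.095371
  y ← 0.100000 + (0.23/2)·(-0.101000 + (-0.095371)) = 0.077417
x=1.230000, y=0.077417:
  k1 = f(1.230000, 0.077417) = -0.096176
  k2 = f(1.460000, 0.055297) = -0.081541
  y ← 0.077417 + (0.23/2)·(-0.096176 + (-0.081541)) = 0.056980
y(1.46) ≈ 0.0570

0.0570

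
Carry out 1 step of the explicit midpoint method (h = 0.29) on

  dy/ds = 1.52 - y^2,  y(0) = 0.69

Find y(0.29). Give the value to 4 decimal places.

Midpoint: k1 = f(s_n, y_n); k2 = f(s_n + h/2, y_n + (h/2)·k1); y_{n+1} = y_n + h·k2.
s=0.000000, y=0.690000:
  k1 = f(0.000000, 0.690000) = 1.043900
  k2 = f(0.145000, 0.841365) = 0.812104
  y ← 0.690000 + 0.29·0.812104 = 0.925510
y(0.29) ≈ 0.9255

0.9255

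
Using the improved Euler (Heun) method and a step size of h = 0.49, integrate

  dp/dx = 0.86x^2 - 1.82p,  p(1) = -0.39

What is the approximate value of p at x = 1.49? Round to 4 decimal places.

0.2933

Heun: k1 = f(x_n, p_n); k2 = f(x_n + h, p_n + h·k1); p_{n+1} = p_n + (h/2)·(k1 + k2).
x=1.000000, p=-0.390000:
  k1 = f(1.000000, -0.390000) = 1.569800
  k2 = f(1.490000, 0.379202) = 1.219138
  p ← -0.390000 + (0.49/2)·(1.569800 + 1.219138) = 0.293290
p(1.49) ≈ 0.2933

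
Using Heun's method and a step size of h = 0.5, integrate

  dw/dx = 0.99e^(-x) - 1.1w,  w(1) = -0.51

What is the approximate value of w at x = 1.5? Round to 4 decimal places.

Heun: k1 = f(x_n, w_n); k2 = f(x_n + h, w_n + h·k1); w_{n+1} = w_n + (h/2)·(k1 + k2).
x=1.000000, w=-0.510000:
  k1 = f(1.000000, -0.510000) = 0.925201
  k2 = f(1.500000, -0.047400) = 0.273039
  w ← -0.510000 + (0.5/2)·(0.925201 + 0.273039) = -0.210440
w(1.5) ≈ -0.2104

-0.2104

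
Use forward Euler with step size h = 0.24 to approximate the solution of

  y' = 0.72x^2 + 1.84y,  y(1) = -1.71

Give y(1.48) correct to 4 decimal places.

-3.0389

Euler: y_{n+1} = y_n + h·f(x_n, y_n).
x=1.000000, y=-1.710000: f=-2.426400 → y ← -1.710000 + 0.24·(-2.426400) = -2.292336
x=1.240000, y=-2.292336: f=-3.110826 → y ← -2.292336 + 0.24·(-3.110826) = -3.038934
y(1.48) ≈ -3.0389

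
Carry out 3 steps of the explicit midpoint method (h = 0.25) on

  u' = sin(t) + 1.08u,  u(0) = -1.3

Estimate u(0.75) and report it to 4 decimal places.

-2.5526

Midpoint: k1 = f(t_n, u_n); k2 = f(t_n + h/2, u_n + (h/2)·k1); u_{n+1} = u_n + h·k2.
t=0.000000, u=-1.300000:
  k1 = f(0.000000, -1.300000) = -1.404000
  k2 = f(0.125000, -1.475500) = -1.468865
  u ← -1.300000 + 0.25·(-1.468865) = -1.667216
t=0.250000, u=-1.667216:
  k1 = f(0.250000, -1.667216) = -1.553190
  k2 = f(0.375000, -1.861365) = -1.644002
  u ← -1.667216 + 0.25·(-1.644002) = -2.078217
t=0.500000, u=-2.078217:
  k1 = f(0.500000, -2.078217) = -1.765049
  k2 = f(0.625000, -2.298848) = -1.897658
  u ← -2.078217 + 0.25·(-1.897658) = -2.552631
u(0.75) ≈ -2.5526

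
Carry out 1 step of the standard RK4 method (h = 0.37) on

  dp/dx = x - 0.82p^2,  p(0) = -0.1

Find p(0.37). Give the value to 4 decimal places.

-0.0336

RK4: k1 = f(x_n, p_n); k2 = f(x_n + h/2, p_n + (h/2)·k1); k3 = f(x_n + h/2, p_n + (h/2)·k2); k4 = f(x_n + h, p_n + h·k3); p_{n+1} = p_n + (h/6)·(k1 + 2k2 + 2k3 + k4).
x=0.000000, p=-0.100000:
  k1 = f(0.000000, -0.100000) = -0.008200
  k2 = f(0.185000, -0.101517) = 0.176549
  k3 = f(0.185000, -0.067338) = 0.181282
  k4 = f(0.370000, -0.032926) = 0.369111
  p ← -0.100000 + (0.37/6)·(k1 + 2k2 + 2k3 + k4) = -0.033611
p(0.37) ≈ -0.0336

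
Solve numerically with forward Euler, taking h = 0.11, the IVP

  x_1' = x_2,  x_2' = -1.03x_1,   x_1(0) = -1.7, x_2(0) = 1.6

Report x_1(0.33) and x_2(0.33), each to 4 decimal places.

Euler on (x_1,x_2): x_1_{n+1} = x_1_n + h·x_1', x_2_{n+1} = x_2_n + h·x_2'.
0.000000: (-1.700000, 1.600000); f=(1.600000, 1.751000) → (-1.524000, 1.792610)
0.110000: (-1.524000, 1.792610); f=(1.792610, 1.569720) → (-1.326813, 1.965279)
0.220000: (-1.326813, 1.965279); f=(1.965279, 1.366617) → (-1.110632, 2.115607)
(x_1(0.33), x_2(0.33)) ≈ (-1.1106, 2.1156)

-1.1106, 2.1156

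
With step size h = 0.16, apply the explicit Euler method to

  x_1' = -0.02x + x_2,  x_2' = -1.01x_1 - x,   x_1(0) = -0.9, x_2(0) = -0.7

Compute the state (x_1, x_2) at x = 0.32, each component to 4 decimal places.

-1.1012, -0.4166

Euler on (x_1,x_2): x_1_{n+1} = x_1_n + h·x_1', x_2_{n+1} = x_2_n + h·x_2'.
0.000000: (-0.900000, -0.700000); f=(-0.700000, 0.909000) → (-1.012000, -0.554560)
0.160000: (-1.012000, -0.554560); f=(-0.557760, 0.862120) → (-1.101242, -0.416621)
(x_1(0.32), x_2(0.32)) ≈ (-1.1012, -0.4166)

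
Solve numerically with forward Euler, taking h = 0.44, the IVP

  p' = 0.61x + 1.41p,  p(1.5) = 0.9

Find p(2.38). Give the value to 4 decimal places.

3.5362

Euler: p_{n+1} = p_n + h·f(x_n, p_n).
x=1.500000, p=0.900000: f=2.184000 → p ← 0.900000 + 0.44·2.184000 = 1.860960
x=1.940000, p=1.860960: f=3.807354 → p ← 1.860960 + 0.44·3.807354 = 3.536196
p(2.38) ≈ 3.5362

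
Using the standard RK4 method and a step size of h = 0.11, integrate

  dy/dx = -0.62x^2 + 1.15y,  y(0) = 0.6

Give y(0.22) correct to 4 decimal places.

RK4: k1 = f(x_n, y_n); k2 = f(x_n + h/2, y_n + (h/2)·k1); k3 = f(x_n + h/2, y_n + (h/2)·k2); k4 = f(x_n + h, y_n + h·k3); y_{n+1} = y_n + (h/6)·(k1 + 2k2 + 2k3 + k4).
x=0.000000, y=0.600000:
  k1 = f(0.000000, 0.600000) = 0.690000
  k2 = f(0.055000, 0.637950) = 0.731767
  k3 = f(0.055000, 0.640247) = 0.734409
  k4 = f(0.110000, 0.680785) = 0.775401
  y ← 0.600000 + (0.11/6)·(k1 + 2k2 + 2k3 + k4) = 0.680625
x=0.110000, y=0.680625:
  k1 = f(0.110000, 0.680625) = 0.775217
  k2 = f(0.165000, 0.723262) = 0.814872
  k3 = f(0.165000, 0.725443) = 0.817380
  k4 = f(0.220000, 0.770537) = 0.856110
  y ← 0.680625 + (0.11/6)·(k1 + 2k2 + 2k3 + k4) = 0.770382
y(0.22) ≈ 0.7704

0.7704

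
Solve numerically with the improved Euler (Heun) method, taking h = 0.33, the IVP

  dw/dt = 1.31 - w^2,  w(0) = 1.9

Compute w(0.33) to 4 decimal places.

Heun: k1 = f(t_n, w_n); k2 = f(t_n + h, w_n + h·k1); w_{n+1} = w_n + (h/2)·(k1 + k2).
t=0.000000, w=1.900000:
  k1 = f(0.000000, 1.900000) = -2.300000
  k2 = f(0.330000, 1.141000) = 0.008119
  w ← 1.900000 + (0.33/2)·(-2.300000 + 0.008119) = 1.521840
w(0.33) ≈ 1.5218

1.5218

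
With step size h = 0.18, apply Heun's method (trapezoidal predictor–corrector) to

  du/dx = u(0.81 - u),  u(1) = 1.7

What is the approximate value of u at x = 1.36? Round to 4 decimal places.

Heun: k1 = f(x_n, u_n); k2 = f(x_n + h, u_n + h·k1); u_{n+1} = u_n + (h/2)·(k1 + k2).
x=1.000000, u=1.700000:
  k1 = f(1.000000, 1.700000) = -1.513000
  k2 = f(1.180000, 1.427660) = -0.881808
  u ← 1.700000 + (0.18/2)·(-1.513000 + (-0.881808)) = 1.484467
x=1.180000, u=1.484467:
  k1 = f(1.180000, 1.484467) = -1.001225
  k2 = f(1.360000, 1.304247) = -0.644620
  u ← 1.484467 + (0.18/2)·(-1.001225 + (-0.644620)) = 1.336341
u(1.36) ≈ 1.3363

1.3363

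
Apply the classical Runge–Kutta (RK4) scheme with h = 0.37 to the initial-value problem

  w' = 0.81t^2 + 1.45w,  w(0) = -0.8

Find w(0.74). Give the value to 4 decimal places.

RK4: k1 = f(t_n, w_n); k2 = f(t_n + h/2, w_n + (h/2)·k1); k3 = f(t_n + h/2, w_n + (h/2)·k2); k4 = f(t_n + h, w_n + h·k3); w_{n+1} = w_n + (h/6)·(k1 + 2k2 + 2k3 + k4).
t=0.000000, w=-0.800000:
  k1 = f(0.000000, -0.800000) = -1.160000
  k2 = f(0.185000, -1.014600) = -1.443448
  k3 = f(0.185000, -1.067038) = -1.519483
  k4 = f(0.370000, -1.362209) = -1.864313
  w ← -0.800000 + (0.37/6)·(k1 + 2k2 + 2k3 + k4) = -1.351927
t=0.370000, w=-1.351927:
  k1 = f(0.370000, -1.351927) = -1.849406
  k2 = f(0.555000, -1.694067) = -2.206898
  k3 = f(0.555000, -1.760203) = -2.302795
  k4 = f(0.740000, -2.203961) = -2.752188
  w ← -1.351927 + (0.37/6)·(k1 + 2k2 + 2k3 + k4) = -2.191888
w(0.74) ≈ -2.1919

-2.1919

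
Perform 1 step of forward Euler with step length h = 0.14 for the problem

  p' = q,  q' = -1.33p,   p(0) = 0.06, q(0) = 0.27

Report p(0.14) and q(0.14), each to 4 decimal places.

0.0978, 0.2588

Euler on (p,q): p_{n+1} = p_n + h·p', q_{n+1} = q_n + h·q'.
0.000000: (0.060000, 0.270000); f=(0.270000, -0.079800) → (0.097800, 0.258828)
(p(0.14), q(0.14)) ≈ (0.0978, 0.2588)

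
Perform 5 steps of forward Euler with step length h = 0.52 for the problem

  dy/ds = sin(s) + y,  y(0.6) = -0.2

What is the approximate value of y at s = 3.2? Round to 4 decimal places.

Euler: y_{n+1} = y_n + h·f(s_n, y_n).
s=0.600000, y=-0.200000: f=0.364642 → y ← -0.200000 + 0.52·0.364642 = -0.010386
s=1.120000, y=-0.010386: f=0.889715 → y ← -0.010386 + 0.52·0.889715 = 0.452266
s=1.640000, y=0.452266: f=1.449872 → y ← 0.452266 + 0.52·1.449872 = 1.206199
s=2.160000, y=1.206199: f=2.037583 → y ← 1.206199 + 0.52·2.037583 = 2.265742
s=2.680000, y=2.265742: f=2.711117 → y ← 2.265742 + 0.52·2.711117 = 3.675523
y(3.2) ≈ 3.6755

3.6755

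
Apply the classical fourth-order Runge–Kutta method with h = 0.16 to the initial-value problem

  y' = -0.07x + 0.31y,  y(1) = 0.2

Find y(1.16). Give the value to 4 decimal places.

0.1978

RK4: k1 = f(x_n, y_n); k2 = f(x_n + h/2, y_n + (h/2)·k1); k3 = f(x_n + h/2, y_n + (h/2)·k2); k4 = f(x_n + h, y_n + h·k3); y_{n+1} = y_n + (h/6)·(k1 + 2k2 + 2k3 + k4).
x=1.000000, y=0.200000:
  k1 = f(1.000000, 0.200000) = -0.008000
  k2 = f(1.080000, 0.199360) = -0.013798
  k3 = f(1.080000, 0.198896) = -0.013942
  k4 = f(1.160000, 0.197769) = -0.019892
  y ← 0.200000 + (0.16/6)·(k1 + 2k2 + 2k3 + k4) = 0.197777
y(1.16) ≈ 0.1978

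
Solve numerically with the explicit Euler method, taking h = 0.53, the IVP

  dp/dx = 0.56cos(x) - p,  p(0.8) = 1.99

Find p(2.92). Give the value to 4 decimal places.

-0.1224

Euler: p_{n+1} = p_n + h·f(x_n, p_n).
x=0.800000, p=1.990000: f=-1.599844 → p ← 1.990000 + 0.53·(-1.599844) = 1.142083
x=1.330000, p=1.142083: f=-1.008536 → p ← 1.142083 + 0.53·(-1.008536) = 0.607558
x=1.860000, p=0.607558: f=-0.767264 → p ← 0.607558 + 0.53·(-0.767264) = 0.200908
x=2.390000, p=0.200908: f=-0.610046 → p ← 0.200908 + 0.53·(-0.610046) = -0.122416
p(2.92) ≈ -0.1224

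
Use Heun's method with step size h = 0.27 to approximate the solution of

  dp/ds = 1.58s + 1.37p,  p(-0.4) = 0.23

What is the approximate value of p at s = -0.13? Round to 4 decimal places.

0.1862

Heun: k1 = f(s_n, p_n); k2 = f(s_n + h, p_n + h·k1); p_{n+1} = p_n + (h/2)·(k1 + k2).
s=-0.400000, p=0.230000:
  k1 = f(-0.400000, 0.230000) = -0.316900
  k2 = f(-0.130000, 0.144437) = -0.007521
  p ← 0.230000 + (0.27/2)·(-0.316900 + (-0.007521)) = 0.186203
p(-0.13) ≈ 0.1862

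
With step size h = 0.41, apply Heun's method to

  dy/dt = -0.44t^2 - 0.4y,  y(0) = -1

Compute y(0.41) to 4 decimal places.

Heun: k1 = f(t_n, y_n); k2 = f(t_n + h, y_n + h·k1); y_{n+1} = y_n + (h/2)·(k1 + k2).
t=0.000000, y=-1.000000:
  k1 = f(0.000000, -1.000000) = 0.400000
  k2 = f(0.410000, -0.836000) = 0.260436
  y ← -1.000000 + (0.41/2)·(0.400000 + 0.260436) = -0.864611
y(0.41) ≈ -0.8646

-0.8646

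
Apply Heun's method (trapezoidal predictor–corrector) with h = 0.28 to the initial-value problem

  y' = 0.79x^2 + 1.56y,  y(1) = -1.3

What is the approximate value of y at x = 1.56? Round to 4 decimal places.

-2.0013

Heun: k1 = f(x_n, y_n); k2 = f(x_n + h, y_n + h·k1); y_{n+1} = y_n + (h/2)·(k1 + k2).
x=1.000000, y=-1.300000:
  k1 = f(1.000000, -1.300000) = -1.238000
  k2 = f(1.280000, -1.646640) = -1.274422
  y ← -1.300000 + (0.28/2)·(-1.238000 + (-1.274422)) = -1.651739
x=1.280000, y=-1.651739:
  k1 = f(1.280000, -1.651739) = -1.282377
  k2 = f(1.560000, -2.010805) = -1.214311
  y ← -1.651739 + (0.28/2)·(-1.282377 + (-1.214311)) = -2.001276
y(1.56) ≈ -2.0013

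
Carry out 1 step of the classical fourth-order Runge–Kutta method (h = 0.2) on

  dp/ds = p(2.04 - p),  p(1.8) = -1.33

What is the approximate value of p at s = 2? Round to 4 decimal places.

RK4: k1 = f(s_n, p_n); k2 = f(s_n + h/2, p_n + (h/2)·k1); k3 = f(s_n + h/2, p_n + (h/2)·k2); k4 = f(s_n + h, p_n + h·k3); p_{n+1} = p_n + (h/6)·(k1 + 2k2 + 2k3 + k4).
s=1.800000, p=-1.330000:
  k1 = f(1.800000, -1.330000) = -4.482100
  k2 = f(1.900000, -1.778210) = -6.789579
  k3 = f(1.900000, -2.008958) = -8.134186
  k4 = f(2.000000, -2.956837) = -14.774834
  p ← -1.330000 + (0.2/6)·(k1 + 2k2 + 2k3 + k4) = -2.966815
p(2) ≈ -2.9668

-2.9668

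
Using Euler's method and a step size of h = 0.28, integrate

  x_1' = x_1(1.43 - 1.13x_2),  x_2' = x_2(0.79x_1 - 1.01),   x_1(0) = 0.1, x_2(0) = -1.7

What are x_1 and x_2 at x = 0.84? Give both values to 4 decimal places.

Euler on (x_1,x_2): x_1_{n+1} = x_1_n + h·x_1', x_2_{n+1} = x_2_n + h·x_2'.
0.000000: (0.100000, -1.700000); f=(0.335100, 1.582700) → (0.193828, -1.256844)
0.280000: (0.193828, -1.256844); f=(0.552455, 1.076959) → (0.348515, -0.955295)
0.560000: (0.348515, -0.955295); f=(0.874594, 0.701830) → (0.593402, -0.758783)
(x_1(0.84), x_2(0.84)) ≈ (0.5934, -0.7588)

0.5934, -0.7588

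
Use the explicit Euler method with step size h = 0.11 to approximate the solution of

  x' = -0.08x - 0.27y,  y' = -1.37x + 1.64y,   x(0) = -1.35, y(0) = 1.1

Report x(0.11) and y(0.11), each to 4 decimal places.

Euler on (x,y): x_{n+1} = x_n + h·x', y_{n+1} = y_n + h·y'.
0.000000: (-1.350000, 1.100000); f=(-0.189000, 3.653500) → (-1.370790, 1.501885)
(x(0.11), y(0.11)) ≈ (-1.3708, 1.5019)

-1.3708, 1.5019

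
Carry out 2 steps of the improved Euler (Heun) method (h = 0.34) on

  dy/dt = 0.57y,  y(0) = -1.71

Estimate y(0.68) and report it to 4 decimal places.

Heun: k1 = f(t_n, y_n); k2 = f(t_n + h, y_n + h·k1); y_{n+1} = y_n + (h/2)·(k1 + k2).
t=0.000000, y=-1.710000:
  k1 = f(0.000000, -1.710000) = -0.974700
  k2 = f(0.340000, -2.041398) = -1.163597
  y ← -1.710000 + (0.34/2)·(-0.974700 + (-1.163597)) = -2.073510
t=0.340000, y=-2.073510:
  k1 = f(0.340000, -2.073510) = -1.181901
  k2 = f(0.680000, -2.475357) = -1.410953
  y ← -2.073510 + (0.34/2)·(-1.181901 + (-1.410953)) = -2.514296
y(0.68) ≈ -2.5143

-2.5143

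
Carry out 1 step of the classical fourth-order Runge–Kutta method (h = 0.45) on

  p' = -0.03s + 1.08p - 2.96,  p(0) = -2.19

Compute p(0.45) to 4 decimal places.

RK4: k1 = f(s_n, p_n); k2 = f(s_n + h/2, p_n + (h/2)·k1); k3 = f(s_n + h/2, p_n + (h/2)·k2); k4 = f(s_n + h, p_n + h·k3); p_{n+1} = p_n + (h/6)·(k1 + 2k2 + 2k3 + k4).
s=0.000000, p=-2.190000:
  k1 = f(0.000000, -2.190000) = -5.325200
  k2 = f(0.225000, -3.388170) = -6.625974
  k3 = f(0.225000, -3.680844) = -6.942062
  k4 = f(0.450000, -5.313928) = -8.712542
  p ← -2.190000 + (0.45/6)·(k1 + 2k2 + 2k3 + k4) = -5.278036
p(0.45) ≈ -5.2780

-5.2780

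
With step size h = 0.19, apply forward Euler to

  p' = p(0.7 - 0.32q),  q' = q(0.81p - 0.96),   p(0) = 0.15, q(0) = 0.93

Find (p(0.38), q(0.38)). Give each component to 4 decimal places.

0.1753, 0.6587

Euler on (p,q): p_{n+1} = p_n + h·p', q_{n+1} = q_n + h·q'.
0.000000: (0.150000, 0.930000); f=(0.060360, -0.779805) → (0.161468, 0.781837)
0.190000: (0.161468, 0.781837); f=(0.072630, -0.648308) → (0.175268, 0.658659)
(p(0.38), q(0.38)) ≈ (0.1753, 0.6587)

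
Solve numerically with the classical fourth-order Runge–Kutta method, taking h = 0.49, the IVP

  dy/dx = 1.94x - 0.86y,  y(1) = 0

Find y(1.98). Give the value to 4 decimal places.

2.0016

RK4: k1 = f(x_n, y_n); k2 = f(x_n + h/2, y_n + (h/2)·k1); k3 = f(x_n + h/2, y_n + (h/2)·k2); k4 = f(x_n + h, y_n + h·k3); y_{n+1} = y_n + (h/6)·(k1 + 2k2 + 2k3 + k4).
x=1.000000, y=0.000000:
  k1 = f(1.000000, 0.000000) = 1.940000
  k2 = f(1.245000, 0.475300) = 2.006542
  k3 = f(1.245000, 0.491603) = 1.992522
  k4 = f(1.490000, 0.976336) = 2.050951
  y ← 0.000000 + (0.49/6)·(k1 + 2k2 + 2k3 + k4) = 0.979108
x=1.490000, y=0.979108:
  k1 = f(1.490000, 0.979108) = 2.048567
  k2 = f(1.735000, 1.481007) = 2.092234
  k3 = f(1.735000, 1.491705) = 2.083033
  k4 = f(1.980000, 1.999794) = 2.121377
  y ← 0.979108 + (0.49/6)·(k1 + 2k2 + 2k3 + k4) = 2.001614
y(1.98) ≈ 2.0016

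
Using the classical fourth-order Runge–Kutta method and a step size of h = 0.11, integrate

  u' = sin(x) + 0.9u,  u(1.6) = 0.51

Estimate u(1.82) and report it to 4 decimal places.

RK4: k1 = f(x_n, u_n); k2 = f(x_n + h/2, u_n + (h/2)·k1); k3 = f(x_n + h/2, u_n + (h/2)·k2); k4 = f(x_n + h, u_n + h·k3); u_{n+1} = u_n + (h/6)·(k1 + 2k2 + 2k3 + k4).
x=1.600000, u=0.510000:
  k1 = f(1.600000, 0.510000) = 1.458574
  k2 = f(1.655000, 0.590222) = 1.527656
  k3 = f(1.655000, 0.594021) = 1.531076
  k4 = f(1.710000, 0.678418) = 1.600903
  u ← 0.510000 + (0.11/6)·(k1 + 2k2 + 2k3 + k4) = 0.678244
x=1.710000, u=0.678244:
  k1 = f(1.710000, 0.678244) = 1.600746
  k2 = f(1.765000, 0.766285) = 1.670858
  k3 = f(1.765000, 0.770141) = 1.674329
  k4 = f(1.820000, 0.862420) = 1.745287
  u ← 0.678244 + (0.11/6)·(k1 + 2k2 + 2k3 + k4) = 0.862245
u(1.82) ≈ 0.8622

0.8622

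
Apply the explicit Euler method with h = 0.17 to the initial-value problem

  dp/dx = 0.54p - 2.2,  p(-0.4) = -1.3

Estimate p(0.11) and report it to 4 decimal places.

Euler: p_{n+1} = p_n + h·f(x_n, p_n).
x=-0.400000, p=-1.300000: f=-2.902000 → p ← -1.300000 + 0.17·(-2.902000) = -1.793340
x=-0.230000, p=-1.793340: f=-3.168404 → p ← -1.793340 + 0.17·(-3.168404) = -2.331969
x=-0.060000, p=-2.331969: f=-3.459263 → p ← -2.331969 + 0.17·(-3.459263) = -2.920043
p(0.11) ≈ -2.9200

-2.9200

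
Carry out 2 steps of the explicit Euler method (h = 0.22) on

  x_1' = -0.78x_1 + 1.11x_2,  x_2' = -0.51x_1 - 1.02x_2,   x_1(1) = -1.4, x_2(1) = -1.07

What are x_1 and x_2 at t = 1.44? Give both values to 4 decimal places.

-1.3415, -0.3624

Euler on (x_1,x_2): x_1_{n+1} = x_1_n + h·x_1', x_2_{n+1} = x_2_n + h·x_2'.
1.000000: (-1.400000, -1.070000); f=(-0.095700, 1.805400) → (-1.421054, -0.672812)
1.220000: (-1.421054, -0.672812); f=(0.361601, 1.411006) → (-1.341502, -0.362391)
(x_1(1.44), x_2(1.44)) ≈ (-1.3415, -0.3624)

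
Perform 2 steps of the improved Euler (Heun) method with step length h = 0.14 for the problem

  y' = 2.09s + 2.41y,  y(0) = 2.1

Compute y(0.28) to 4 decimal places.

Heun: k1 = f(s_n, y_n); k2 = f(s_n + h, y_n + h·k1); y_{n+1} = y_n + (h/2)·(k1 + k2).
s=0.000000, y=2.100000:
  k1 = f(0.000000, 2.100000) = 5.061000
  k2 = f(0.140000, 2.808540) = 7.061181
  y ← 2.100000 + (0.14/2)·(5.061000 + 7.061181) = 2.948553
s=0.140000, y=2.948553:
  k1 = f(0.140000, 2.948553) = 7.398612
  k2 = f(0.280000, 3.984358) = 10.187504
  y ← 2.948553 + (0.14/2)·(7.398612 + 10.187504) = 4.179581
y(0.28) ≈ 4.1796

4.1796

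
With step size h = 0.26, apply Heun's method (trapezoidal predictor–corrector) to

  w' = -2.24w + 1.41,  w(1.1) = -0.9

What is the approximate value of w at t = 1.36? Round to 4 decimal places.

-0.2686

Heun: k1 = f(t_n, w_n); k2 = f(t_n + h, w_n + h·k1); w_{n+1} = w_n + (h/2)·(k1 + k2).
t=1.100000, w=-0.900000:
  k1 = f(1.100000, -0.900000) = 3.426000
  k2 = f(1.360000, -0.009240) = 1.430698
  w ← -0.900000 + (0.26/2)·(3.426000 + 1.430698) = -0.268629
w(1.36) ≈ -0.2686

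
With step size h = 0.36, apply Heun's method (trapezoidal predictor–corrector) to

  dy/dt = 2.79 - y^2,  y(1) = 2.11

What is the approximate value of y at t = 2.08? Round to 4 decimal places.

1.7340

Heun: k1 = f(t_n, y_n); k2 = f(t_n + h, y_n + h·k1); y_{n+1} = y_n + (h/2)·(k1 + k2).
t=1.000000, y=2.110000:
  k1 = f(1.000000, 2.110000) = -1.662100
  k2 = f(1.360000, 1.511644) = 0.504932
  y ← 2.110000 + (0.36/2)·(-1.662100 + 0.504932) = 1.901710
t=1.360000, y=1.901710:
  k1 = f(1.360000, 1.901710) = -0.826500
  k2 = f(1.720000, 1.604170) = 0.216639
  y ← 1.901710 + (0.36/2)·(-0.826500 + 0.216639) = 1.791935
t=1.720000, y=1.791935:
  k1 = f(1.720000, 1.791935) = -0.421031
  k2 = f(2.080000, 1.640364) = 0.099206
  y ← 1.791935 + (0.36/2)·(-0.421031 + 0.099206) = 1.734007
y(2.08) ≈ 1.7340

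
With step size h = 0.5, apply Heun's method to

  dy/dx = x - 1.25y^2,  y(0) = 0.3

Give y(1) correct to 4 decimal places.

0.6178

Heun: k1 = f(x_n, y_n); k2 = f(x_n + h, y_n + h·k1); y_{n+1} = y_n + (h/2)·(k1 + k2).
x=0.000000, y=0.300000:
  k1 = f(0.000000, 0.300000) = -0.112500
  k2 = f(0.500000, 0.243750) = 0.425732
  y ← 0.300000 + (0.5/2)·(-0.112500 + 0.425732) = 0.378308
x=0.500000, y=0.378308:
  k1 = f(0.500000, 0.378308) = 0.321104
  k2 = f(1.000000, 0.538860) = 0.637037
  y ← 0.378308 + (0.5/2)·(0.321104 + 0.637037) = 0.617843
y(1) ≈ 0.6178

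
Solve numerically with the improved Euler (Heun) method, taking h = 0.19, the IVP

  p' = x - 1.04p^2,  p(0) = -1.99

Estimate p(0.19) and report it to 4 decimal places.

-3.1227

Heun: k1 = f(x_n, p_n); k2 = f(x_n + h, p_n + h·k1); p_{n+1} = p_n + (h/2)·(k1 + k2).
x=0.000000, p=-1.990000:
  k1 = f(0.000000, -1.990000) = -4.118504
  k2 = f(0.190000, -2.772516) = -7.804317
  p ← -1.990000 + (0.19/2)·(-4.118504 + (-7.804317)) = -3.122668
p(0.19) ≈ -3.1227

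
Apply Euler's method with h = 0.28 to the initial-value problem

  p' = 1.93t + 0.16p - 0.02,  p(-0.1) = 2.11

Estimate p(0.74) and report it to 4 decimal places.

Euler: p_{n+1} = p_n + h·f(t_n, p_n).
t=-0.100000, p=2.110000: f=0.124600 → p ← 2.110000 + 0.28·0.124600 = 2.144888
t=0.180000, p=2.144888: f=0.670582 → p ← 2.144888 + 0.28·0.670582 = 2.332651
t=0.460000, p=2.332651: f=1.241024 → p ← 2.332651 + 0.28·1.241024 = 2.680138
p(0.74) ≈ 2.6801

2.6801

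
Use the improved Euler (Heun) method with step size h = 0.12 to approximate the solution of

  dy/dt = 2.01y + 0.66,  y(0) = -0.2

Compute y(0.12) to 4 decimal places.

Heun: k1 = f(t_n, y_n); k2 = f(t_n + h, y_n + h·k1); y_{n+1} = y_n + (h/2)·(k1 + k2).
t=0.000000, y=-0.200000:
  k1 = f(0.000000, -0.200000) = 0.258000
  k2 = f(0.120000, -0.169040) = 0.320230
  y ← -0.200000 + (0.12/2)·(0.258000 + 0.320230) = -0.165306
y(0.12) ≈ -0.1653

-0.1653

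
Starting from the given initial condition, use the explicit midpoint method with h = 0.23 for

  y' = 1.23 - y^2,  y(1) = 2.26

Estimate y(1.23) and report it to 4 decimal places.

1.7860

Midpoint: k1 = f(x_n, y_n); k2 = f(x_n + h/2, y_n + (h/2)·k1); y_{n+1} = y_n + h·k2.
x=1.000000, y=2.260000:
  k1 = f(1.000000, 2.260000) = -3.877600
  k2 = f(1.115000, 1.814076) = -2.060872
  y ← 2.260000 + 0.23·(-2.060872) = 1.786000
y(1.23) ≈ 1.7860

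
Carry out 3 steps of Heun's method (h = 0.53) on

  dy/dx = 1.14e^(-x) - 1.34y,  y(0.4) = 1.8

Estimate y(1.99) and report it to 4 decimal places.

0.4572

Heun: k1 = f(x_n, y_n); k2 = f(x_n + h, y_n + h·k1); y_{n+1} = y_n + (h/2)·(k1 + k2).
x=0.400000, y=1.800000:
  k1 = f(0.400000, 1.800000) = -1.647835
  k2 = f(0.930000, 0.926647) = -0.791916
  y ← 1.800000 + (0.53/2)·(-1.647835 + (-0.791916)) = 1.153466
x=0.930000, y=1.153466:
  k1 = f(0.930000, 1.153466) = -1.095853
  k2 = f(1.460000, 0.572664) = -0.502620
  y ← 1.153466 + (0.53/2)·(-1.095853 + (-0.502620)) = 0.729870
x=1.460000, y=0.729870:
  k1 = f(1.460000, 0.729870) = -0.713277
  k2 = f(1.990000, 0.351834) = -0.315624
  y ← 0.729870 + (0.53/2)·(-0.713277 + (-0.315624)) = 0.457212
y(1.99) ≈ 0.4572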